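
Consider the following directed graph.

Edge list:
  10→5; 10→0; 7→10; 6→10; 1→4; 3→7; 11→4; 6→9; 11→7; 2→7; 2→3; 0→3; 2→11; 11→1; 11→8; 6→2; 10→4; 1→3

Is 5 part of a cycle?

No

5 lies on a cycle iff there is a path from 5 back to itself.
Exploring from 5, it never reaches itself; equivalently, its strongly connected component is a singleton.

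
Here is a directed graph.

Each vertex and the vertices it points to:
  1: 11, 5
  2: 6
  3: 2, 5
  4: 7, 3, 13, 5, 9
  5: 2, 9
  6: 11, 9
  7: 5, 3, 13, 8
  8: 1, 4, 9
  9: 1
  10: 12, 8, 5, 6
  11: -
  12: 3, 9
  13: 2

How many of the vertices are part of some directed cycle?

8

A vertex is on a directed cycle iff it belongs to a strongly connected component of size ≥ 2 (or has a self-loop).
The vertices on cycles are {1, 2, 4, 5, 6, 7, 8, 9} — 8 in total.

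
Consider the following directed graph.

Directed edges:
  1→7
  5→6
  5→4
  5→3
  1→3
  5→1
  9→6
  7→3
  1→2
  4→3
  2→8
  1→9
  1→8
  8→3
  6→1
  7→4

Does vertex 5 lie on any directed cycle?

No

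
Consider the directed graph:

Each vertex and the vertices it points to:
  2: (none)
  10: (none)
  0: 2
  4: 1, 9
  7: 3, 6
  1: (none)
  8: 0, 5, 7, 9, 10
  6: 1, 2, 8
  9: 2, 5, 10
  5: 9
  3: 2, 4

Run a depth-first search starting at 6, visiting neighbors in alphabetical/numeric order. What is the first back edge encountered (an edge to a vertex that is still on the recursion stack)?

DFS from 6 (visiting neighbors in alphabetical/numeric order); mark gray on enter, black on exit:
6 gray
  1 gray
  1 black
  2 gray
  2 black
  8 gray
    0 gray
      0→2: 2 black — skip
    0 black
    5 gray
      9 gray
        9→2: 2 black — skip
        9→5: 5 is gray → back edge
First back edge: 9 → 5.

9→5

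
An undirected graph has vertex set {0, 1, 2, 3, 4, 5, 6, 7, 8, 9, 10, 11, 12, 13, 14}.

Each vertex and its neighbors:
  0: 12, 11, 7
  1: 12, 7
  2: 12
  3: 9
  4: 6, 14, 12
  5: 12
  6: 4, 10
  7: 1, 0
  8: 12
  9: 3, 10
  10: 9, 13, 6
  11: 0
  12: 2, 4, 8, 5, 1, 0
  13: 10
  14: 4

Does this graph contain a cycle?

DFS, tracking each vertex's parent; an edge to a visited non-parent vertex closes a cycle.
Start from 9:
visit 9 (parent –)
  visit 3 (parent 9)
    3–9: parent, skip
  visit 10 (parent 9)
    10–9: parent, skip
    visit 13 (parent 10)
      13–10: parent, skip
    visit 6 (parent 10)
      visit 4 (parent 6)
        4–6: parent, skip
        visit 14 (parent 4)
          14–4: parent, skip
        visit 12 (parent 4)
          visit 2 (parent 12)
            2–12: parent, skip
          12–4: parent, skip
          visit 8 (parent 12)
            8–12: parent, skip
          visit 5 (parent 12)
            5–12: parent, skip
          visit 1 (parent 12)
            1–12: parent, skip
            visit 7 (parent 1)
              7–1: parent, skip
              visit 0 (parent 7)
                0–12: 12 visited and ≠ parent → cycle
Cycle: 12 – 1 – 7 – 0 – 12.

Yes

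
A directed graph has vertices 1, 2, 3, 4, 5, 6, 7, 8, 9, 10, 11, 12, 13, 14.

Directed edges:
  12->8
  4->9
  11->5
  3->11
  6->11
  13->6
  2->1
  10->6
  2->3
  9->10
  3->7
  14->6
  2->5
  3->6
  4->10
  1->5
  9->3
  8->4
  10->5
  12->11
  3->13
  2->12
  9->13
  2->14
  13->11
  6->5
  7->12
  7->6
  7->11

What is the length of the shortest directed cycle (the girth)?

6

For each vertex v, BFS finds the shortest path from v back to v.
The shortest such closed walk is 12 → 8 → 4 → 9 → 3 → 7 → 12, length 6.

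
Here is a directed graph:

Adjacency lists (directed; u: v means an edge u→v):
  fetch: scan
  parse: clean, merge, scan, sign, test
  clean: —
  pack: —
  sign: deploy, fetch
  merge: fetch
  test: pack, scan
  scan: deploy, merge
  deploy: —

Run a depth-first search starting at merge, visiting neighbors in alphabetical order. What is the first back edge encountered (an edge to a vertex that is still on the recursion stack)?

DFS from merge (visiting neighbors in alphabetical order); mark gray on enter, black on exit:
merge gray
  fetch gray
    scan gray
      deploy gray
      deploy black
      scan→merge: merge is gray → back edge
First back edge: scan → merge.

scan→merge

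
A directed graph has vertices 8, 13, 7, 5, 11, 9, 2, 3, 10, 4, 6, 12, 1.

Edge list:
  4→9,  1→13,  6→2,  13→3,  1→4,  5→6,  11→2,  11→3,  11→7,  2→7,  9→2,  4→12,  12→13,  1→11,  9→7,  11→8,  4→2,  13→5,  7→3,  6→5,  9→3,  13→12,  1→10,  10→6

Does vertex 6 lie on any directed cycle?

Yes

6 is on a cycle iff 6 can reach itself via ≥1 edge.
6 → 5 → 6 — yes.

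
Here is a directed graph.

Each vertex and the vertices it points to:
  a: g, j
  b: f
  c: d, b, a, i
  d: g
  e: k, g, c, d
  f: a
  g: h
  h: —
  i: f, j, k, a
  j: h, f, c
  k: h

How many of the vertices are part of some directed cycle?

6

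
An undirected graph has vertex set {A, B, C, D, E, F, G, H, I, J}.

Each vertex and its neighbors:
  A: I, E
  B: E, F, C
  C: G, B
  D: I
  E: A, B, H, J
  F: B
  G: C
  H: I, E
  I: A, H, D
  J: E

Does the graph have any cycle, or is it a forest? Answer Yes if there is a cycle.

Yes

DFS, tracking each vertex's parent; an edge to a visited non-parent vertex closes a cycle.
Start from D:
visit D (parent –)
  visit I (parent D)
    visit A (parent I)
      A–I: parent, skip
      visit E (parent A)
        E–A: parent, skip
        visit B (parent E)
          B–E: parent, skip
          visit F (parent B)
            F–B: parent, skip
          visit C (parent B)
            visit G (parent C)
              G–C: parent, skip
            C–B: parent, skip
        visit H (parent E)
          H–I: I visited and ≠ parent → cycle
Cycle: I – A – E – H – I.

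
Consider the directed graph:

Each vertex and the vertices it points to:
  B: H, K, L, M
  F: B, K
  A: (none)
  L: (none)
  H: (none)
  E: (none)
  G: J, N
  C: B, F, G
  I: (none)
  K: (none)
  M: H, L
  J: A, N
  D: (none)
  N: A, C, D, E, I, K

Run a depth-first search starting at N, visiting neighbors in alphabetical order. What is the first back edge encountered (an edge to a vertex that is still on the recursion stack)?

J->N

DFS from N (visiting neighbors in alphabetical order); mark gray on enter, black on exit:
N gray
  A gray
  A black
  C gray
    B gray
      H gray
      H black
      K gray
      K black
      L gray
      L black
      M gray
        M→H: H black — skip
        M→L: L black — skip
      M black
    B black
    F gray
      F→B: B black — skip
      F→K: K black — skip
    F black
    G gray
      J gray
        J→A: A black — skip
        J→N: N is gray → back edge
First back edge: J → N.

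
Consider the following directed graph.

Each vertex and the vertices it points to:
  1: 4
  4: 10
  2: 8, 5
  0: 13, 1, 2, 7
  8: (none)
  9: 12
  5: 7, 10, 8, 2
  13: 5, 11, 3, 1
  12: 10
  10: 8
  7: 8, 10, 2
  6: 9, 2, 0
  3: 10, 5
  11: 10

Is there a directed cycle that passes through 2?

Yes

2 is on a cycle iff 2 can reach itself via ≥1 edge.
2 → 5 → 2 — yes.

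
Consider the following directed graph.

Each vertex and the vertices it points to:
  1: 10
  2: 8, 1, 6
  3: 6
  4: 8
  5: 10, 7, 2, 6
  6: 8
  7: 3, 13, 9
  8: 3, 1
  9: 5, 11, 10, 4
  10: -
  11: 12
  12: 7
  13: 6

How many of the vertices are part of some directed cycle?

8

A vertex is on a directed cycle iff it belongs to a strongly connected component of size ≥ 2 (or has a self-loop).
The vertices on cycles are {3, 5, 6, 7, 8, 9, 11, 12} — 8 in total.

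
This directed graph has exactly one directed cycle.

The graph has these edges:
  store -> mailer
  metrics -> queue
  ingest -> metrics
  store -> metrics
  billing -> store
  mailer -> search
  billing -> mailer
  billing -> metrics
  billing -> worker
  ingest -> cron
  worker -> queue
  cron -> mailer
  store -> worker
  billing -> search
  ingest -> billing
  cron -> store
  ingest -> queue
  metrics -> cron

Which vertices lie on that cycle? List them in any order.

cron, store, metrics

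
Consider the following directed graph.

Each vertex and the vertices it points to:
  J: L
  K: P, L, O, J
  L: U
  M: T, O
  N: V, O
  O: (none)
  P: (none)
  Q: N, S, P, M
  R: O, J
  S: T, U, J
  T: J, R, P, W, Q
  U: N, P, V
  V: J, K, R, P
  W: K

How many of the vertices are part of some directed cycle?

11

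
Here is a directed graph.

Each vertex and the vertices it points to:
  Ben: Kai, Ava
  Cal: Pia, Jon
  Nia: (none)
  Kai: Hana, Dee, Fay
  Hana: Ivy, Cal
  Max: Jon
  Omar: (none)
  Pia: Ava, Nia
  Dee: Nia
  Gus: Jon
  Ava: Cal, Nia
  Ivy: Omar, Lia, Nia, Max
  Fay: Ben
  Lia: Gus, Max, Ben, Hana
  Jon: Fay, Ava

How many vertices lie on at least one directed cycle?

A vertex is on a directed cycle iff it belongs to a strongly connected component of size ≥ 2 (or has a self-loop).
The vertices on cycles are {Ava, Ben, Cal, Fay, Gus, Ivy, Jon, Kai, Lia, Max, Pia, Hana} — 12 in total.

12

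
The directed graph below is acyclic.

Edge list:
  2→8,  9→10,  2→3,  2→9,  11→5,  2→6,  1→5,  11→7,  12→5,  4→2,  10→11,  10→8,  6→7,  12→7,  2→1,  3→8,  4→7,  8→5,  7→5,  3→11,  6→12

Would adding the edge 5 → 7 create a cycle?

Yes

Adding 5→7 creates a cycle iff 7 can already reach 5.
Path from 7: 7 → 5.
So 7 → … → 5 → 7 is a cycle.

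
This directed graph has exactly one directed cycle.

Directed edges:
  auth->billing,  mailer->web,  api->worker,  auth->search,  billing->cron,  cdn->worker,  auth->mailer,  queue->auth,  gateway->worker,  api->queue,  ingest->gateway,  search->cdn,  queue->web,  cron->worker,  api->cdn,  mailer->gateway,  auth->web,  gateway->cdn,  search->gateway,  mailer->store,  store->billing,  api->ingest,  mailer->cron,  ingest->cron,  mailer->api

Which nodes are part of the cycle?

api, auth, queue, mailer

DFS with gray/black marking from auth:
auth gray
  search gray
    cdn gray
      worker gray
      worker black
    cdn black
    gateway gray
      gateway→cdn: cdn black — skip
      gateway→worker: worker black — skip
    gateway black
  search black
  billing gray
    cron gray
      cron→worker: worker black — skip
    cron black
  billing black
  mailer gray
    api gray
      api→cdn: cdn black — skip
      queue gray
        web gray
        web black
        queue→auth: auth is gray → back edge
Back edge closes the cycle auth → mailer → api → queue → auth; its vertices are {api, auth, queue, mailer}.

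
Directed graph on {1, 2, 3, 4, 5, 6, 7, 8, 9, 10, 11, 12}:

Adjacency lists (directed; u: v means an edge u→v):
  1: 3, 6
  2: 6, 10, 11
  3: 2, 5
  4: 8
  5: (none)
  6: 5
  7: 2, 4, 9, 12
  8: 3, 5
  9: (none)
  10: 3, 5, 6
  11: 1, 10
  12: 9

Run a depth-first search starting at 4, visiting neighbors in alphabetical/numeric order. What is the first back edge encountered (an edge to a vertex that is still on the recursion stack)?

10→3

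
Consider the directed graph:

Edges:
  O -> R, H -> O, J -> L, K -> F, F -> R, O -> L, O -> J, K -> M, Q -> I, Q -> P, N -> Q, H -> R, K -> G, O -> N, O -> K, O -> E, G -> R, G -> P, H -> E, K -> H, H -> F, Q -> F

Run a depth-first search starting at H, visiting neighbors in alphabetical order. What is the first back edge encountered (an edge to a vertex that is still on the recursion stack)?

DFS from H (visiting neighbors in alphabetical order); mark gray on enter, black on exit:
H gray
  E gray
  E black
  F gray
    R gray
    R black
  F black
  O gray
    O→E: E black — skip
    J gray
      L gray
      L black
    J black
    K gray
      K→F: F black — skip
      G gray
        P gray
        P black
        G→R: R black — skip
      G black
      K→H: H is gray → back edge
First back edge: K → H.

K->H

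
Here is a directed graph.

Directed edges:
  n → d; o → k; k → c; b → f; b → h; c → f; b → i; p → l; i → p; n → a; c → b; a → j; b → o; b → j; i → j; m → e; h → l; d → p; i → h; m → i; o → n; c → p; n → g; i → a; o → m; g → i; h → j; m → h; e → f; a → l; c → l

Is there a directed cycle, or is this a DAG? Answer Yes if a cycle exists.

Yes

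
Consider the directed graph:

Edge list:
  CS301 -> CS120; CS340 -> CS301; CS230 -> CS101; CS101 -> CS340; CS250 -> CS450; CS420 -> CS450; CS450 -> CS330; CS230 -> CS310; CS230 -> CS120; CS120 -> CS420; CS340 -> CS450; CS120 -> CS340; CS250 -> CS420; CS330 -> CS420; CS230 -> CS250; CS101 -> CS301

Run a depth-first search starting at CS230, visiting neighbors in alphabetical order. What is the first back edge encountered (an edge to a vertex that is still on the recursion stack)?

CS340→CS301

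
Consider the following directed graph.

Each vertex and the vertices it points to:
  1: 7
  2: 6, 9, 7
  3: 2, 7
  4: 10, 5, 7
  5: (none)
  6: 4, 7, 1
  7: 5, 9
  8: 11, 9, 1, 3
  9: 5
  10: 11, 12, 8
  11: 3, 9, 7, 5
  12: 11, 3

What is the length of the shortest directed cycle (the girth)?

6

For each vertex v, BFS finds the shortest path from v back to v.
The shortest such closed walk is 6 → 4 → 10 → 12 → 3 → 2 → 6, length 6.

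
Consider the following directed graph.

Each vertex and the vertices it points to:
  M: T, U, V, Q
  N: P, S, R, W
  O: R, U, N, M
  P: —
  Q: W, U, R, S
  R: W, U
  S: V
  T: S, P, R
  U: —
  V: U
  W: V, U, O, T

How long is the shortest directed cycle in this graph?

For each vertex v, BFS finds the shortest path from v back to v.
The shortest such closed walk is O → R → W → O, length 3.

3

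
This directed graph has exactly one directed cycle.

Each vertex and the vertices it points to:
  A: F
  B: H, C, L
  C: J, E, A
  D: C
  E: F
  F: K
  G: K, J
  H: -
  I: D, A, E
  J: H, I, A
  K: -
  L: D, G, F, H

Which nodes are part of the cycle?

C, D, I, J

DFS with gray/black marking from C:
C gray
  J gray
    H gray
    H black
    I gray
      D gray
        D→C: C is gray → back edge
Back edge closes the cycle C → J → I → D → C; its vertices are {C, D, I, J}.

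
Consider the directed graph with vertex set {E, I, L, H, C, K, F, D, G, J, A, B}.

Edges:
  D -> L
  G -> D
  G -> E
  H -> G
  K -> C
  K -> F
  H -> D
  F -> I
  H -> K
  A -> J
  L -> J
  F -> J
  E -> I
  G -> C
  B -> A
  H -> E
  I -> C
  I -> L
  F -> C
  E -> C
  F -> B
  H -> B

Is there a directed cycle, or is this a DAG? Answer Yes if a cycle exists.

DFS with white/gray/black marking, starting from I:
I gray
  C gray
  C black
  L gray
    J gray
    J black
  L black
I black
E gray
  E→C: C black — skip
  E→I: I black — skip
E black
H gray
  G gray
    G→E: E black — skip
    G→C: C black — skip
    D gray
      D→L: L black — skip
    D black
  G black
  K gray
    F gray
      B gray
        A gray
          A→J: J black — skip
        A black
      B black
      F→C: C black — skip
      F→J: J black — skip
      F→I: I black — skip
    F black
    K→C: C black — skip
  K black
  H→D: D black — skip
  H→E: E black — skip
  H→B: B black — skip
H black
Every edge goes to a white or black vertex — no back edge, so the graph is acyclic.

No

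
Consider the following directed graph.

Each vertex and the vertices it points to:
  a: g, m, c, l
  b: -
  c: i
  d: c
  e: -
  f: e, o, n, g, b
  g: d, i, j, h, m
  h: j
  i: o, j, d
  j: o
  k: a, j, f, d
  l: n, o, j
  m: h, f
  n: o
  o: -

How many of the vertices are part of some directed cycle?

A vertex is on a directed cycle iff it belongs to a strongly connected component of size ≥ 2 (or has a self-loop).
The vertices on cycles are {c, d, f, g, i, m} — 6 in total.

6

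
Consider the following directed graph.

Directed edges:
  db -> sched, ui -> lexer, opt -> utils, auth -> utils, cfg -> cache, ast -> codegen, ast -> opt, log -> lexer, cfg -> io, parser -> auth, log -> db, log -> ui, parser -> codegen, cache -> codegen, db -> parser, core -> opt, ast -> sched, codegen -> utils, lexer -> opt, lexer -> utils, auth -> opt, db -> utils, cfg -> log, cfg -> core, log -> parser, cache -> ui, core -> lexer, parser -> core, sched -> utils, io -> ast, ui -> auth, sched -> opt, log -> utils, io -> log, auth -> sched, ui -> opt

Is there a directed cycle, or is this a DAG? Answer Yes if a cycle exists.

No

DFS with white/gray/black marking, starting from codegen:
codegen gray
  utils gray
  utils black
codegen black
core gray
  lexer gray
    opt gray
      opt→utils: utils black — skip
    opt black
    lexer→utils: utils black — skip
  lexer black
  core→opt: opt black — skip
core black
io gray
  ast gray
    ast→codegen: codegen black — skip
    sched gray
      sched→opt: opt black — skip
      sched→utils: utils black — skip
    sched black
    ast→opt: opt black — skip
  ast black
  log gray
    log→lexer: lexer black — skip
    ui gray
      ui→opt: opt black — skip
      ui→lexer: lexer black — skip
      auth gray
        auth→utils: utils black — skip
        auth→opt: opt black — skip
        auth→sched: sched black — skip
      auth black
    ui black
    log→utils: utils black — skip
    parser gray
      parser→auth: auth black — skip
      parser→codegen: codegen black — skip
      parser→core: core black — skip
    parser black
    db gray
      db→parser: parser black — skip
      db→utils: utils black — skip
      db→sched: sched black — skip
    db black
  log black
io black
cache gray
  cache→codegen: codegen black — skip
  cache→ui: ui black — skip
cache black
cfg gray
  cfg→core: core black — skip
  cfg→log: log black — skip
  cfg→io: io black — skip
  cfg→cache: cache black — skip
cfg black
Every edge goes to a white or black vertex — no back edge, so the graph is acyclic.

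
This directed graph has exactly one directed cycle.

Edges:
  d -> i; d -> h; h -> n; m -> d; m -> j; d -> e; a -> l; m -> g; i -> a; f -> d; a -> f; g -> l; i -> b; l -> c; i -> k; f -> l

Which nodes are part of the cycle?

DFS with gray/black marking from d:
d gray
  e gray
  e black
  i gray
    k gray
    k black
    b gray
    b black
    a gray
      l gray
        c gray
        c black
      l black
      f gray
        f→l: l black — skip
        f→d: d is gray → back edge
Back edge closes the cycle d → i → a → f → d; its vertices are {a, d, f, i}.

a, d, f, i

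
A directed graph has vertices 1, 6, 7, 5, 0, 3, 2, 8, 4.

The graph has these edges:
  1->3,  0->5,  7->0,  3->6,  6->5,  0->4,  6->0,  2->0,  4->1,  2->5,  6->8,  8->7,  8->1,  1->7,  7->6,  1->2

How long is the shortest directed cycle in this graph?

3

For each vertex v, BFS finds the shortest path from v back to v.
The shortest such closed walk is 7 → 6 → 8 → 7, length 3.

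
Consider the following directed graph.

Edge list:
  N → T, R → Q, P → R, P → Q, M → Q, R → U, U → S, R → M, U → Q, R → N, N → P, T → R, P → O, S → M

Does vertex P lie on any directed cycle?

Yes

P is on a cycle iff P can reach itself via ≥1 edge.
P → R → N → P — yes.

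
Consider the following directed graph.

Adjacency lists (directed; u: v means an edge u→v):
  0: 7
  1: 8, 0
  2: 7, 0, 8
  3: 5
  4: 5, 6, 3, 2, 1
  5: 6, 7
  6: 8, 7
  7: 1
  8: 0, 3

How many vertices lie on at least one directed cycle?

7

A vertex is on a directed cycle iff it belongs to a strongly connected component of size ≥ 2 (or has a self-loop).
The vertices on cycles are {0, 1, 3, 5, 6, 7, 8} — 7 in total.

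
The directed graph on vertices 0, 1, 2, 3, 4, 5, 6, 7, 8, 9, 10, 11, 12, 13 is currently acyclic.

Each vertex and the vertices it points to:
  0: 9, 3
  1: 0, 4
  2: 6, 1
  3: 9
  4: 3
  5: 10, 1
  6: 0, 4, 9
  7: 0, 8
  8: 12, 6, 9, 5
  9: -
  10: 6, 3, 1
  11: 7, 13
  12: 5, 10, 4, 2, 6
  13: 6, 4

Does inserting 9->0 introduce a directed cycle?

Yes

Adding 9→0 creates a cycle iff 0 can already reach 9.
Path from 0: 0 → 9.
So 0 → … → 9 → 0 is a cycle.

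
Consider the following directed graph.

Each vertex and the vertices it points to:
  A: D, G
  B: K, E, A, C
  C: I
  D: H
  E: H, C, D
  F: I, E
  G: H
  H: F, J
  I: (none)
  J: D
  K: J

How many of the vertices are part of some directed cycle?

5

A vertex is on a directed cycle iff it belongs to a strongly connected component of size ≥ 2 (or has a self-loop).
The vertices on cycles are {D, E, F, H, J} — 5 in total.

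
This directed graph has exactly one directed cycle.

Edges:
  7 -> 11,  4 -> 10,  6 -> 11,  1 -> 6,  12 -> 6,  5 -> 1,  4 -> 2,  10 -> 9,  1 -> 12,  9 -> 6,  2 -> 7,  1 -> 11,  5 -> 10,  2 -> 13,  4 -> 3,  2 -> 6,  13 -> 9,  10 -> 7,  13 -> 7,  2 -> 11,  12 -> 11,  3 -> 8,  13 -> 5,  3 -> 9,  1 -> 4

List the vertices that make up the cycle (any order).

1, 2, 4, 5, 13

DFS with gray/black marking from 5:
5 gray
  10 gray
    7 gray
      11 gray
      11 black
    7 black
    9 gray
      6 gray
        6→11: 11 black — skip
      6 black
    9 black
  10 black
  1 gray
    1→11: 11 black — skip
    4 gray
      2 gray
        2→7: 7 black — skip
        2→11: 11 black — skip
        2→6: 6 black — skip
        13 gray
          13→7: 7 black — skip
          13→9: 9 black — skip
          13→5: 5 is gray → back edge
Back edge closes the cycle 5 → 1 → 4 → 2 → 13 → 5; its vertices are {1, 2, 4, 5, 13}.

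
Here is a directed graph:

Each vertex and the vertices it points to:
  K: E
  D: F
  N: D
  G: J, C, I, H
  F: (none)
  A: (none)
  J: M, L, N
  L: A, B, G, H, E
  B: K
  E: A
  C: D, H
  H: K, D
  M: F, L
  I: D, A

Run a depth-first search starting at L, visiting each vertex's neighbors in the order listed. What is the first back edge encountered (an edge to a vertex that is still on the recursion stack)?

M->L

DFS from L (visiting each vertex's neighbors in the order listed); mark gray on enter, black on exit:
L gray
  A gray
  A black
  B gray
    K gray
      E gray
        E→A: A black — skip
      E black
    K black
  B black
  G gray
    J gray
      M gray
        F gray
        F black
        M→L: L is gray → back edge
First back edge: M → L.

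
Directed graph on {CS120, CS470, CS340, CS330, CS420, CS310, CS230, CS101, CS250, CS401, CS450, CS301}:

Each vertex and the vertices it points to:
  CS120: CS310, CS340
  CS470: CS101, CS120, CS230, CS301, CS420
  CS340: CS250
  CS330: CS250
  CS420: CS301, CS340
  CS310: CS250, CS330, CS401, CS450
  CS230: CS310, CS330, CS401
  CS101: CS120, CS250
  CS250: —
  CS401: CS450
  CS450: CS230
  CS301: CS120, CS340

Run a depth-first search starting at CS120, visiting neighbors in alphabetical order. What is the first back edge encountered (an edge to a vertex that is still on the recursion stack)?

CS230→CS310

DFS from CS120 (visiting neighbors in alphabetical order); mark gray on enter, black on exit:
CS120 gray
  CS310 gray
    CS250 gray
    CS250 black
    CS330 gray
      CS330→CS250: CS250 black — skip
    CS330 black
    CS401 gray
      CS450 gray
        CS230 gray
          CS230→CS310: CS310 is gray → back edge
First back edge: CS230 → CS310.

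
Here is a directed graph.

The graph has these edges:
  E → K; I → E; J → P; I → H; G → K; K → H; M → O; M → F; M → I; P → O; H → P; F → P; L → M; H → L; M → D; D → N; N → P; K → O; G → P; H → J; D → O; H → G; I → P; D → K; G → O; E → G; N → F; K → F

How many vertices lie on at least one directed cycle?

8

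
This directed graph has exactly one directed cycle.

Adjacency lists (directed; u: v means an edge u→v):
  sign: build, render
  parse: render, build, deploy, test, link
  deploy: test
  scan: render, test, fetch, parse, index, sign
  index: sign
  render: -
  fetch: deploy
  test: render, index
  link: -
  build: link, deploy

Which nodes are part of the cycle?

sign, test, build, index, deploy

DFS with gray/black marking from index:
index gray
  sign gray
    build gray
      link gray
      link black
      deploy gray
        test gray
          render gray
          render black
          test→index: index is gray → back edge
Back edge closes the cycle index → sign → build → deploy → test → index; its vertices are {sign, test, build, index, deploy}.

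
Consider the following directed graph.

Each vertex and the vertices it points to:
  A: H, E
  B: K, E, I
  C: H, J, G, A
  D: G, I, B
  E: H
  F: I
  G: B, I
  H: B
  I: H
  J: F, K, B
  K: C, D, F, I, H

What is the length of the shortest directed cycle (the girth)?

3

For each vertex v, BFS finds the shortest path from v back to v.
The shortest such closed walk is C → J → K → C, length 3.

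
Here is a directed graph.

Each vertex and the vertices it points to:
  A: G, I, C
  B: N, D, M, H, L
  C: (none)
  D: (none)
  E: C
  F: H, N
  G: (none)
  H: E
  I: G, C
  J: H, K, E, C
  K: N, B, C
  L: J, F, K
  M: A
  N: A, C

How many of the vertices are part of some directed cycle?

A vertex is on a directed cycle iff it belongs to a strongly connected component of size ≥ 2 (or has a self-loop).
The vertices on cycles are {B, J, K, L} — 4 in total.

4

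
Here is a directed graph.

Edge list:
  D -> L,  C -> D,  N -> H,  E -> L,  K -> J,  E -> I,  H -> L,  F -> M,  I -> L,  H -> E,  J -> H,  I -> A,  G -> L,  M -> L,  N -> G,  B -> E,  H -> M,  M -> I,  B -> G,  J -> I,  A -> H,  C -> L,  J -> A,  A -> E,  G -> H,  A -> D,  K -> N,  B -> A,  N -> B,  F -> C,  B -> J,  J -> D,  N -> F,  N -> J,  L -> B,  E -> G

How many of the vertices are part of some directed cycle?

A vertex is on a directed cycle iff it belongs to a strongly connected component of size ≥ 2 (or has a self-loop).
The vertices on cycles are {A, B, D, E, G, H, I, J, L, M} — 10 in total.

10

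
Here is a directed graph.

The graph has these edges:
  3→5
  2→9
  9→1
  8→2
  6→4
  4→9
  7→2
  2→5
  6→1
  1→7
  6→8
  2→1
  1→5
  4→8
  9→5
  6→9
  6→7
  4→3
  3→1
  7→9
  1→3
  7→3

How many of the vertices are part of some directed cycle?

A vertex is on a directed cycle iff it belongs to a strongly connected component of size ≥ 2 (or has a self-loop).
The vertices on cycles are {1, 2, 3, 7, 9} — 5 in total.

5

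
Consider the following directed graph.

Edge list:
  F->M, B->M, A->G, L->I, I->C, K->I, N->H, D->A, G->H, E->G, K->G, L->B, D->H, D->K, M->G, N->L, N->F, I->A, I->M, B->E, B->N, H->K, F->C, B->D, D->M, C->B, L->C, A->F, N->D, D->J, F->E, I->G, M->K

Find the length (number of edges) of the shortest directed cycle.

3

For each vertex v, BFS finds the shortest path from v back to v.
The shortest such closed walk is N → L → B → N, length 3.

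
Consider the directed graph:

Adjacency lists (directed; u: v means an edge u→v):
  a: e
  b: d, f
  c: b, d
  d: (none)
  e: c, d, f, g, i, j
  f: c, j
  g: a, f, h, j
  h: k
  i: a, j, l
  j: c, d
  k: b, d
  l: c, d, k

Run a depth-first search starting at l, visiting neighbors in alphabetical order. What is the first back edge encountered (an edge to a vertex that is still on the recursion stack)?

f->c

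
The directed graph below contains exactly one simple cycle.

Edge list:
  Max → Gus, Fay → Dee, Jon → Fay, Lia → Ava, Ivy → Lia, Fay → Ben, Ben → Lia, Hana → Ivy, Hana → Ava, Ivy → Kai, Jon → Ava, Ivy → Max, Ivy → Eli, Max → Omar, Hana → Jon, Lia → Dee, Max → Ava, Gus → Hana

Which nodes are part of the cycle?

Gus, Ivy, Max, Hana

DFS with gray/black marking from Hana:
Hana gray
  Ivy gray
    Max gray
      Ava gray
      Ava black
      Omar gray
      Omar black
      Gus gray
        Gus→Hana: Hana is gray → back edge
Back edge closes the cycle Hana → Ivy → Max → Gus → Hana; its vertices are {Gus, Ivy, Max, Hana}.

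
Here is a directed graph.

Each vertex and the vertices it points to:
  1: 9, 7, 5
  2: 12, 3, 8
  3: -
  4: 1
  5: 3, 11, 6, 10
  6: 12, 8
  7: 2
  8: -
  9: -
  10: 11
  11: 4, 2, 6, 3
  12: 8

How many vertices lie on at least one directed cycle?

A vertex is on a directed cycle iff it belongs to a strongly connected component of size ≥ 2 (or has a self-loop).
The vertices on cycles are {1, 4, 5, 10, 11} — 5 in total.

5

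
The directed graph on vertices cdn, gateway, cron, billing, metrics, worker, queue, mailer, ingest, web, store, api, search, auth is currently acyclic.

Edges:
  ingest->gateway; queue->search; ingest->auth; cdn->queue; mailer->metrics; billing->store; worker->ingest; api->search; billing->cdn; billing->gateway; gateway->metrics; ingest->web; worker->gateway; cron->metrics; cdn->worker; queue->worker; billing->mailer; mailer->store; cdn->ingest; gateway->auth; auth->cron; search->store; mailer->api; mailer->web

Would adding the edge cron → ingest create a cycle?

Yes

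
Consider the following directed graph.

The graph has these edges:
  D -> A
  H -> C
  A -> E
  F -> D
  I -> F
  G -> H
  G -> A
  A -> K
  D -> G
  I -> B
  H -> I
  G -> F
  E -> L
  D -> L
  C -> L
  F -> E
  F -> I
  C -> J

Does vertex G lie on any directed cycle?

G is on a cycle iff G can reach itself via ≥1 edge.
G → F → D → G — yes.

Yes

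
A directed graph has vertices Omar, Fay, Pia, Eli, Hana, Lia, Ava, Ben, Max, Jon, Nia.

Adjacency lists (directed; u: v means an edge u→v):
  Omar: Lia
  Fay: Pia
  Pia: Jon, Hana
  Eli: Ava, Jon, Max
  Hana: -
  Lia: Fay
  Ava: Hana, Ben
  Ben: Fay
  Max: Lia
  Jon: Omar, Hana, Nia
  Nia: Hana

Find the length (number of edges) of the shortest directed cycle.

For each vertex v, BFS finds the shortest path from v back to v.
The shortest such closed walk is Jon → Omar → Lia → Fay → Pia → Jon, length 5.

5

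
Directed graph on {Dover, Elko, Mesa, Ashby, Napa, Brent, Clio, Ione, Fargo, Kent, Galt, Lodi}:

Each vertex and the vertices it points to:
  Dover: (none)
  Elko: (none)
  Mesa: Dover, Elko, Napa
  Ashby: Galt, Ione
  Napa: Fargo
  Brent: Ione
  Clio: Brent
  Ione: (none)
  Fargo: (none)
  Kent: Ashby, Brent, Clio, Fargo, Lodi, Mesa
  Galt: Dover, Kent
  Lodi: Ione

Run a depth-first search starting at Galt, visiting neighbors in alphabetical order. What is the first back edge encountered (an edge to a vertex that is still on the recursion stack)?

Ashby->Galt

DFS from Galt (visiting neighbors in alphabetical order); mark gray on enter, black on exit:
Galt gray
  Dover gray
  Dover black
  Kent gray
    Ashby gray
      Ashby→Galt: Galt is gray → back edge
First back edge: Ashby → Galt.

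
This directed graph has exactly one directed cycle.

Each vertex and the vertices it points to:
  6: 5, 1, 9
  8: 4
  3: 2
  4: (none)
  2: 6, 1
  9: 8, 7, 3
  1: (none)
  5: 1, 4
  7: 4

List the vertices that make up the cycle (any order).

2, 3, 6, 9

DFS with gray/black marking from 6:
6 gray
  5 gray
    1 gray
    1 black
    4 gray
    4 black
  5 black
  6→1: 1 black — skip
  9 gray
    8 gray
      8→4: 4 black — skip
    8 black
    7 gray
      7→4: 4 black — skip
    7 black
    3 gray
      2 gray
        2→6: 6 is gray → back edge
Back edge closes the cycle 6 → 9 → 3 → 2 → 6; its vertices are {2, 3, 6, 9}.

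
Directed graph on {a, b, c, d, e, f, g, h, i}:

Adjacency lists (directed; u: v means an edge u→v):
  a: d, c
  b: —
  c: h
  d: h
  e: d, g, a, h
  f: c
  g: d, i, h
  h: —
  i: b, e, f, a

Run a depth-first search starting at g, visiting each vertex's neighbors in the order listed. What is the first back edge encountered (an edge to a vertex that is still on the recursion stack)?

e→g

DFS from g (visiting each vertex's neighbors in the order listed); mark gray on enter, black on exit:
g gray
  d gray
    h gray
    h black
  d black
  i gray
    b gray
    b black
    e gray
      e→d: d black — skip
      e→g: g is gray → back edge
First back edge: e → g.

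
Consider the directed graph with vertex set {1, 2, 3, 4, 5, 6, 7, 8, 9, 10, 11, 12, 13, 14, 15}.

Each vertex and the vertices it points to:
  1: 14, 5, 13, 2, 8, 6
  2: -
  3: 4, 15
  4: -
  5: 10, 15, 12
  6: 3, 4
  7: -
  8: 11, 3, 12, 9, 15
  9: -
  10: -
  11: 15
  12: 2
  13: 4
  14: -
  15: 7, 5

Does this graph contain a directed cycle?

DFS with white/gray/black marking, starting from 12:
12 gray
  2 gray
  2 black
12 black
1 gray
  14 gray
  14 black
  5 gray
    10 gray
    10 black
    15 gray
      7 gray
      7 black
      15→5: 5 is gray → back edge
Back edge found, so a cycle exists: 5 → 15 → 5.

Yes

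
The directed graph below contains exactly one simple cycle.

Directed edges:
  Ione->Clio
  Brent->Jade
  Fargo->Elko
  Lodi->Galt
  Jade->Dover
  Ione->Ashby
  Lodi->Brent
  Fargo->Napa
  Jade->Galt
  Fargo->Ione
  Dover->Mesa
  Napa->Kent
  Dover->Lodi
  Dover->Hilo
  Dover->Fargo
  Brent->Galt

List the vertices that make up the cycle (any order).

Jade, Lodi, Brent, Dover

DFS with gray/black marking from Dover:
Dover gray
  Lodi gray
    Galt gray
    Galt black
    Brent gray
      Brent→Galt: Galt black — skip
      Jade gray
        Jade→Galt: Galt black — skip
        Jade→Dover: Dover is gray → back edge
Back edge closes the cycle Dover → Lodi → Brent → Jade → Dover; its vertices are {Jade, Lodi, Brent, Dover}.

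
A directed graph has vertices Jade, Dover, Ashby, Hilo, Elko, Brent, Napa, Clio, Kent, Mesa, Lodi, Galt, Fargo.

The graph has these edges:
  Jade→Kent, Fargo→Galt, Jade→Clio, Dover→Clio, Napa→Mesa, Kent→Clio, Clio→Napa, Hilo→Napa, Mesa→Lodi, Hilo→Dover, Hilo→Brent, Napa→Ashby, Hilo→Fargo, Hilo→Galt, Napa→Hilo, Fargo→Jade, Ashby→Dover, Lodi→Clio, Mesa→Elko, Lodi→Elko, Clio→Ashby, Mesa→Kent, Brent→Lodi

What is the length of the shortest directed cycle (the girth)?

For each vertex v, BFS finds the shortest path from v back to v.
The shortest such closed walk is Napa → Hilo → Napa, length 2.

2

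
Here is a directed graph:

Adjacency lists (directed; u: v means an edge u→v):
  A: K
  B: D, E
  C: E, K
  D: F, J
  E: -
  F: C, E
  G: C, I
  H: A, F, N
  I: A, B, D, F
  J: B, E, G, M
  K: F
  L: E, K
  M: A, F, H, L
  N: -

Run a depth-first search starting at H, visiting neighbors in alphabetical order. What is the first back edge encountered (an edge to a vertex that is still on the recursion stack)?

DFS from H (visiting neighbors in alphabetical order); mark gray on enter, black on exit:
H gray
  A gray
    K gray
      F gray
        C gray
          E gray
          E black
          C→K: K is gray → back edge
First back edge: C → K.

C→K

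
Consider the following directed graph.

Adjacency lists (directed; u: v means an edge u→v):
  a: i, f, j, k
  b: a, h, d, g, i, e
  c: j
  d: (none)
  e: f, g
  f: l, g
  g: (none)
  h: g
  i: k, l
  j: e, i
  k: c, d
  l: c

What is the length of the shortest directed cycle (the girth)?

For each vertex v, BFS finds the shortest path from v back to v.
The shortest such closed walk is i → l → c → j → i, length 4.

4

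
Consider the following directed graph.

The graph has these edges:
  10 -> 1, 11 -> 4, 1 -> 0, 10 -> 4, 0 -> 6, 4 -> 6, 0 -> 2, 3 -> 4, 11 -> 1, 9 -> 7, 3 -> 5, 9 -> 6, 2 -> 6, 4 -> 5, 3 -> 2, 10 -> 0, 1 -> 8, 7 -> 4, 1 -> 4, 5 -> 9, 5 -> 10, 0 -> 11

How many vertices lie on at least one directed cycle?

8

A vertex is on a directed cycle iff it belongs to a strongly connected component of size ≥ 2 (or has a self-loop).
The vertices on cycles are {0, 1, 4, 5, 7, 9, 10, 11} — 8 in total.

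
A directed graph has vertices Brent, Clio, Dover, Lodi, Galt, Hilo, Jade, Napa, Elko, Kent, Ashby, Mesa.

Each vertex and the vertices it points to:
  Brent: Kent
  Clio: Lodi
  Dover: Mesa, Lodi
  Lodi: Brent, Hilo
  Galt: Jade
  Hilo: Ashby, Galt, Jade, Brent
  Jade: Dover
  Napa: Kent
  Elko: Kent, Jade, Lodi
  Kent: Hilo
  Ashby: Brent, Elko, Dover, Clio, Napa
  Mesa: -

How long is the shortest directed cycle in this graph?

For each vertex v, BFS finds the shortest path from v back to v.
The shortest such closed walk is Hilo → Brent → Kent → Hilo, length 3.

3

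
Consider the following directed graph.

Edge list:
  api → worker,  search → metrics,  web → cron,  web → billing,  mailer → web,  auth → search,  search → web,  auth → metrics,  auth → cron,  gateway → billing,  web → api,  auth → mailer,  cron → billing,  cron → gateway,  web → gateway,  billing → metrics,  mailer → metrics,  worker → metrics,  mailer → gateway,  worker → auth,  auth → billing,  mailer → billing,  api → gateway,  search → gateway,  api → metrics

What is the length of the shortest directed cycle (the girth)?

For each vertex v, BFS finds the shortest path from v back to v.
The shortest such closed walk is auth → mailer → web → api → worker → auth, length 5.

5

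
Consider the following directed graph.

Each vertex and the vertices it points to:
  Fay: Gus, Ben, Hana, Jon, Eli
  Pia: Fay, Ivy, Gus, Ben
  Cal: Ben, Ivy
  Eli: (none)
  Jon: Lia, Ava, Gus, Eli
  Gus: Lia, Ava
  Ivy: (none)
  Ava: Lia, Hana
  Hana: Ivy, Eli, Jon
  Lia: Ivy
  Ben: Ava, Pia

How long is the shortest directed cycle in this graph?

2

For each vertex v, BFS finds the shortest path from v back to v.
The shortest such closed walk is Ben → Pia → Ben, length 2.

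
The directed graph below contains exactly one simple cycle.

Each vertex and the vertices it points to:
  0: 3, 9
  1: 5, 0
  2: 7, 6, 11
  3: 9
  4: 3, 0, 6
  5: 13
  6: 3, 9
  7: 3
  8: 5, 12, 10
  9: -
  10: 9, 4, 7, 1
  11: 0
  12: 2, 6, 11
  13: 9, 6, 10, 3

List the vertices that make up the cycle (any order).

1, 5, 10, 13

DFS with gray/black marking from 10:
10 gray
  9 gray
  9 black
  4 gray
    3 gray
      3→9: 9 black — skip
    3 black
    0 gray
      0→3: 3 black — skip
      0→9: 9 black — skip
    0 black
    6 gray
      6→3: 3 black — skip
      6→9: 9 black — skip
    6 black
  4 black
  7 gray
    7→3: 3 black — skip
  7 black
  1 gray
    5 gray
      13 gray
        13→9: 9 black — skip
        13→6: 6 black — skip
        13→10: 10 is gray → back edge
Back edge closes the cycle 10 → 1 → 5 → 13 → 10; its vertices are {1, 5, 10, 13}.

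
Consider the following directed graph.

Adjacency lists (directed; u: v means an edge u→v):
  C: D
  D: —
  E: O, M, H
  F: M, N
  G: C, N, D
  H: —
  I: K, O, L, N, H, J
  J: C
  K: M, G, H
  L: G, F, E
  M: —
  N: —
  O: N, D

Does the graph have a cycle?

No

DFS with white/gray/black marking, starting from H:
H gray
H black
C gray
  D gray
  D black
C black
E gray
  O gray
    N gray
    N black
    O→D: D black — skip
  O black
  M gray
  M black
  E→H: H black — skip
E black
F gray
  F→M: M black — skip
  F→N: N black — skip
F black
G gray
  G→C: C black — skip
  G→N: N black — skip
  G→D: D black — skip
G black
I gray
  K gray
    K→M: M black — skip
    K→G: G black — skip
    K→H: H black — skip
  K black
  I→O: O black — skip
  L gray
    L→G: G black — skip
    L→F: F black — skip
    L→E: E black — skip
  L black
  I→N: N black — skip
  I→H: H black — skip
  J gray
    J→C: C black — skip
  J black
I black
Every edge goes to a white or black vertex — no back edge, so the graph is acyclic.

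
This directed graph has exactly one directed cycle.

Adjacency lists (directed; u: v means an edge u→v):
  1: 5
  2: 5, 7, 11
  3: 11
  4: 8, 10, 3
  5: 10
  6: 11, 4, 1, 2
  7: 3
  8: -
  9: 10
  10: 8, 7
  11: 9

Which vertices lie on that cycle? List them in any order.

3, 7, 9, 10, 11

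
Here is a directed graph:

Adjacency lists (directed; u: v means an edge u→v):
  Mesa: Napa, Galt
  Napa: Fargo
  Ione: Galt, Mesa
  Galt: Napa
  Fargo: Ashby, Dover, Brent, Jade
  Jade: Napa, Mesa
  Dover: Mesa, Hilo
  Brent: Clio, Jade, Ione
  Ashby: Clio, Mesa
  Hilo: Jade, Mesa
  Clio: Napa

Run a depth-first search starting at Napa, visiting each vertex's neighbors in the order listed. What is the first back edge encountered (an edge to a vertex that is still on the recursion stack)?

DFS from Napa (visiting each vertex's neighbors in the order listed); mark gray on enter, black on exit:
Napa gray
  Fargo gray
    Ashby gray
      Clio gray
        Clio→Napa: Napa is gray → back edge
First back edge: Clio → Napa.

Clio->Napa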